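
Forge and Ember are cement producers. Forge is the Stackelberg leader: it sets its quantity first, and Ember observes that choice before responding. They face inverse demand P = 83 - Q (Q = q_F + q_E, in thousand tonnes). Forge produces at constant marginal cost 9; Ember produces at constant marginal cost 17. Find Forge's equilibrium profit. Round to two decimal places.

840.50

Solve by backward induction. Given q_F, the follower Ember maximises π_E = (83 - q_F - q_E)q_E - 17q_E.
Follower FOC: 66 - q_F - 2q_E = 0, so q_E(q_F) = (66 - q_F)/2.
Forge substitutes q_E(q_F) into its own profit: π_F = q_F(83 - q_F - (66 - q_F)/2) - 9q_F = (50 - (1/2)q_F)q_F - 9q_F.
Leader FOC: 41 - q_F = 0, so q_F = 41.
Then q_E = (66 - 41)/2 = 25/2.
Price P = 83 - 107/2 = 59/2.
Forge's profit: (59/2 - 9)·41 = 1681/2.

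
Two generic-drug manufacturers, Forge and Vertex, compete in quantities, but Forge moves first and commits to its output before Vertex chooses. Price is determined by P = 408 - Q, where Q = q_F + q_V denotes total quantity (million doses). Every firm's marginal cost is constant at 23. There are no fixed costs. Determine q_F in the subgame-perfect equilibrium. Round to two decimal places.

192.50

Solve by backward induction. Given q_F, the follower Vertex maximises π_V = (408 - q_F - q_V)q_V - 23q_V.
Setting the follower's marginal profit to zero, 385 - q_F - 2q_V = 0, i.e. q_V = (385 - q_F)/2.
Forge substitutes q_V(q_F) into its own profit: π_F = q_F(408 - q_F - (385 - q_F)/2) - 23q_F = (431/2 - (1/2)q_F)q_F - 23q_F.
Maximising: ∂π_F/∂q_F = 385/2 - q_F = 0, giving q_F = 385/2.
Then q_V = (385 - 385/2)/2 = 385/4.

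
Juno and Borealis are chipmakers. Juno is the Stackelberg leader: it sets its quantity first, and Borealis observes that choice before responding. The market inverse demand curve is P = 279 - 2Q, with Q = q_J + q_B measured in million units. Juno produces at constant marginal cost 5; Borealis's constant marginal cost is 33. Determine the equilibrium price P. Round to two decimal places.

The follower Borealis best-responds to any q_J: π_B = (279 - 2Q)q_B - 33q_B.
Follower FOC: 246 - 2q_J - 4q_B = 0, so q_B(q_J) = (246 - 2q_J)/4.
Juno substitutes q_B(q_J) into its own profit: π_J = q_J(279 - 2q_J - (246 - 2q_J)/2) - 5q_J = (156 - q_J)q_J - 5q_J.
Leader FOC: 151 - 2q_J = 0, so q_J = 151/2.
Then q_B = (246 - 2·(151/2))/4 = 95/4.
Total output Q = 397/4, so price P = 279 - 2·(397/4) = 161/2.

80.50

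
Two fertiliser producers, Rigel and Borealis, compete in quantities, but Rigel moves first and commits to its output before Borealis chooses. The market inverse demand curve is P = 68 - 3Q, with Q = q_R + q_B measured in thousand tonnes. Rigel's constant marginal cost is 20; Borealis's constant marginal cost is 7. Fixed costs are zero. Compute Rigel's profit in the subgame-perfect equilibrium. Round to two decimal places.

The follower Borealis best-responds to any q_R: π_B = (68 - 3Q)q_B - 7q_B.
∂π_B/∂q_B = 61 - 3q_R - 6q_B = 0 gives the reaction function q_B = (61 - 3q_R)/6.
Rigel substitutes q_B(q_R) into its own profit: π_R = q_R(68 - 3q_R - (61 - 3q_R)/2) - 20q_R = (75/2 - (3/2)q_R)q_R - 20q_R.
The leader's first-order condition 35/2 - 3q_R = 0 yields q_R = 35/6.
Then q_B = (61 - 3·(35/6))/6 = 29/4.
Price P = 68 - 3·(157/12) = 115/4.
Rigel's profit: (115/4 - 20)·(35/6) = 1225/24.

51.04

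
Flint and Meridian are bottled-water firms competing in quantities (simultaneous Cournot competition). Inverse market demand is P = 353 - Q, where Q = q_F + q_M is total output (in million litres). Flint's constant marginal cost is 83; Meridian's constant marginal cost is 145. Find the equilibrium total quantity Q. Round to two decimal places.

159.33

Flint's profit: π_F = (353 - Q)q_F - (83q_F). Setting ∂π_F/∂q_F = 0: 270 - 2q_F - (q_M) = 0.
Meridian's profit: π_M = (353 - Q)q_M - (145q_M). Setting ∂π_M/∂q_M = 0: 208 - 2q_M - (q_F) = 0.
So q_F = (270 - q_M)/2 and q_M = (208 - q_F)/2.
Solving the pair: q_F = 332/3, q_M = 146/3.
Total output Q = 332/3 + 146/3 = 478/3.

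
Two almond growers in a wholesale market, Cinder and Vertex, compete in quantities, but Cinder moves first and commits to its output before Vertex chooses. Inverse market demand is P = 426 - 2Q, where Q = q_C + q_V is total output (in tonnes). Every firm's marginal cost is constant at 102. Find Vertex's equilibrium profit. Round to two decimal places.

The follower Vertex best-responds to any q_C: π_V = (426 - 2Q)q_V - 102q_V.
Setting the follower's marginal profit to zero, 324 - 2q_C - 4q_V = 0, i.e. q_V = (324 - 2q_C)/4.
The leader anticipates this reaction. Substituting into P = 426 - 2Q gives P = 264 - q_C, so π_C = (264 - q_C)q_C - 102q_C.
Maximising: ∂π_C/∂q_C = 162 - 2q_C = 0, giving q_C = 81.
Then q_V = (324 - 2·81)/4 = 81/2.
Price P = 426 - 2·(243/2) = 183.
Vertex's profit: (183 - 102)·(81/2) = 3280.5000.

3280.50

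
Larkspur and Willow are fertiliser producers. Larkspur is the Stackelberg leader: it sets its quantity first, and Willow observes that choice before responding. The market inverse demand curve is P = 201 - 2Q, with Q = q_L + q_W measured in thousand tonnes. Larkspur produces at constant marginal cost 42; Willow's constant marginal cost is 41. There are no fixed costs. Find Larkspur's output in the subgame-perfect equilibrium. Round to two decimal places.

The follower Willow best-responds to any q_L: π_W = (201 - 2Q)q_W - 41q_W.
∂π_W/∂q_W = 160 - 2q_L - 4q_W = 0 gives the reaction function q_W = (160 - 2q_L)/4.
Larkspur substitutes q_W(q_L) into its own profit: π_L = q_L(201 - 2q_L - (160 - 2q_L)/2) - 42q_L = (121 - q_L)q_L - 42q_L.
Maximising: ∂π_L/∂q_L = 79 - 2q_L = 0, giving q_L = 79/2.
Then q_W = (160 - 2·(79/2))/4 = 81/4.

39.50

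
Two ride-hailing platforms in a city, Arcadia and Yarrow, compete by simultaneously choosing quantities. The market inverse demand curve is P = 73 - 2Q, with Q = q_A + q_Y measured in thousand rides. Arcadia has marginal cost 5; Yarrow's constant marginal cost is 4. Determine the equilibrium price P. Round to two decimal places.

27.33

Arcadia's profit: π_A = (73 - 2Q)q_A - (5q_A). Setting ∂π_A/∂q_A = 0: 68 - 4q_A - 2(q_Y) = 0.
Yarrow's profit: π_Y = (73 - 2Q)q_Y - (4q_Y). Setting ∂π_Y/∂q_Y = 0: 69 - 4q_Y - 2(q_A) = 0.
Rearranging gives the reaction functions q_A = (68 - 2q_Y)/4 and q_Y = (69 - 2q_A)/4.
Solving the pair: q_A = 67/6, q_Y = 35/3.
Total output Q = 137/6, so price P = 73 - 2·(137/6) = 82/3.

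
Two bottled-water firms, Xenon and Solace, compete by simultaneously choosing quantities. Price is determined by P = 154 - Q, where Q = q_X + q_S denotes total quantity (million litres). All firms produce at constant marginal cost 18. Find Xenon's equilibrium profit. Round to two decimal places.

2055.11

A representative firm's profit is π_i = q_i(154 - Q) - 18q_i.
Setting ∂π_i/∂q_i = 0 with rivals' quantities fixed: 136 - 2q_i - q_j = 0.
By symmetry each firm produces the same amount; substituting q_j = q_i yields q_i = 136/3.
Price P = 154 - 272/3 = 190/3.
Xenon's profit: (190/3 - 18)·(136/3) = 2055.1111.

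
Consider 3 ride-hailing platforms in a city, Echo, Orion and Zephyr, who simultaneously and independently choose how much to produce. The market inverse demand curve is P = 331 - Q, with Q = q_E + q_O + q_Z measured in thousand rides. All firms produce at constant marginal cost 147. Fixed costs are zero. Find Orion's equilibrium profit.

A representative firm's profit is π_i = q_i(331 - Q) - 147q_i.
Setting ∂π_i/∂q_i = 0 with rivals' quantities fixed: 184 - 2q_i - Σ_{j≠i} q_j = 0.
With identical firms every q_j equals q_i, so Σ_{j≠i} q_j = 2q_i and 184 = 4q_i, giving q_i = 46.
Price P = 331 - 138 = 193.
Orion's profit: (193 - 147)·46 = 2116.

2116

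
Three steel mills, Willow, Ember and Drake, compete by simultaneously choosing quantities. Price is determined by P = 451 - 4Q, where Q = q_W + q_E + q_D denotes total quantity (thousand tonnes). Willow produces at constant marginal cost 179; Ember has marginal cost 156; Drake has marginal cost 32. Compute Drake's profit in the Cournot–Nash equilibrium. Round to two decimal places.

Willow's profit: π_W = (451 - 4Q)q_W - (179q_W). Setting ∂π_W/∂q_W = 0: 272 - 8q_W - 4(q_E + q_D) = 0.
Ember's profit: π_E = (451 - 4Q)q_E - (156q_E). Setting ∂π_E/∂q_E = 0: 295 - 8q_E - 4(q_W + q_D) = 0.
Drake's first-order condition: 419 - 8q_D - 4(q_W + q_E) = 0.
Summing all 3 equations gives 986 − 16Q = 0, hence Q = 493/8.
Back-substituting: q_W = (272 − 493/2)/4 = 51/8, q_E = (295 − 493/2)/4 = 97/8, q_D = (419 − 493/2)/4 = 345/8.
Price P = 451 - 4·(493/8) = 409/2.
Drake's profit: (409/2 - 32)·(345/8) = 7439.0625.

7439.06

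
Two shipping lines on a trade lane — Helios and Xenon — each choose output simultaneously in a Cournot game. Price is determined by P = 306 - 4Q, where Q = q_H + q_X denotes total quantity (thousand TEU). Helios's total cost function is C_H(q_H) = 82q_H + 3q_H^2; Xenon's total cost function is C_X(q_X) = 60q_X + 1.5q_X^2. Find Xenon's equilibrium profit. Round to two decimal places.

Helios's profit: π_H = (306 - 4Q)q_H - (82q_H + 3q_H²). Setting ∂π_H/∂q_H = 0: 224 - 14q_H - 4(q_X) = 0.
Xenon's profit: π_X = (306 - 4Q)q_X - (60q_X + (3/2)q_X²). Setting ∂π_X/∂q_X = 0: 246 - 11q_X - 4(q_H) = 0.
Best responses: q_H = (224 - 4q_X)/14, q_X = (246 - 4q_H)/11.
Substituting one into the other gives q_H = 740/69 and q_X = 1274/69.
Price P = 306 - 4·29.1884 = 189.2464.
Xenon's profit: 189.2464·(1274/69) - 60·(1274/69) - (3/2)(1274/69)² = 1875.0090.

1875.01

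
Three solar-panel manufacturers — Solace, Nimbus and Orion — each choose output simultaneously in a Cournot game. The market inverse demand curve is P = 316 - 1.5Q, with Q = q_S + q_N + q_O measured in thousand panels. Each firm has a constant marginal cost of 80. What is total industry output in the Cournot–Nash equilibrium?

A representative firm's profit is π_i = q_i(316 - 1.5Q) - 80q_i.
First-order condition (treating rivals' output as given): 236 - 3q_i - (3/2)·Σ_{j≠i} q_j = 0.
By symmetry each firm produces the same amount; substituting Σ_{j≠i} q_j = 2q_i yields q_i = 236/6 = 118/3.
Total output Q = 118/3 + 118/3 + 118/3 = 118.

118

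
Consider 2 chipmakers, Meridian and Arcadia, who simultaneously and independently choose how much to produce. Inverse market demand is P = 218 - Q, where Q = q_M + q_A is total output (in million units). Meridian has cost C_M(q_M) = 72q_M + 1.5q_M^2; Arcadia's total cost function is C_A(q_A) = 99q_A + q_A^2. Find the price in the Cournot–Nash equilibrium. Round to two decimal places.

Meridian's profit: π_M = (218 - Q)q_M - (72q_M + (3/2)q_M²). Setting ∂π_M/∂q_M = 0: 146 - 5q_M - (q_A) = 0.
Arcadia's first-order condition: 119 - 4q_A - (q_M) = 0.
So q_M = (146 - q_A)/5 and q_A = (119 - q_M)/4.
Solving the pair: q_M = 465/19, q_A = 449/19.
Total output Q = 914/19, so price P = 218 - 914/19 = 169.8947.

169.89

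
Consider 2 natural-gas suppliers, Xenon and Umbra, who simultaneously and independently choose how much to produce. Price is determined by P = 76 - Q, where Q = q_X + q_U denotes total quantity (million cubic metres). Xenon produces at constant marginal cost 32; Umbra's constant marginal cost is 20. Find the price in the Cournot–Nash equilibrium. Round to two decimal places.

Xenon's profit: π_X = (76 - Q)q_X - (32q_X). Setting ∂π_X/∂q_X = 0: 44 - 2q_X - (q_U) = 0.
Umbra's first-order condition: 56 - 2q_U - (q_X) = 0.
So q_X = (44 - q_U)/2 and q_U = (56 - q_X)/2.
Solving the pair: q_X = 32/3, q_U = 68/3.
Total output Q = 100/3, so price P = 76 - 100/3 = 128/3.

42.67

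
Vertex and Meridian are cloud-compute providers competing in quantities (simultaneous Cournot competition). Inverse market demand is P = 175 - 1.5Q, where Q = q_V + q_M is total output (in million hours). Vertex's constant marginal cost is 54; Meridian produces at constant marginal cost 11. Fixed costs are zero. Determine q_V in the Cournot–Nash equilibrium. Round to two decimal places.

17.33

Vertex's profit: π_V = (175 - 1.5Q)q_V - (54q_V). Setting ∂π_V/∂q_V = 0: 121 - 3q_V - (3/2)(q_M) = 0.
Meridian's profit: π_M = (175 - 1.5Q)q_M - (11q_M). Setting ∂π_M/∂q_M = 0: 164 - 3q_M - (3/2)(q_V) = 0.
So q_V = (121 - (3/2)q_M)/3 and q_M = (164 - (3/2)q_V)/3.
Substituting one into the other gives q_V = 52/3 and q_M = 46.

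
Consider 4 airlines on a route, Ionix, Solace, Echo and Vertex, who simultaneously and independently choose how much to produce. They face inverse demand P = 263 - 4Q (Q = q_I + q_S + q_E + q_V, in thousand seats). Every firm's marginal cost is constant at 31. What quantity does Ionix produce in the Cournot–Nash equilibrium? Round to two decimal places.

11.60

Each firm earns π_i = (263 - 4Q)q_i - 31q_i.
Setting ∂π_i/∂q_i = 0 with rivals' quantities fixed: 232 - 8q_i - 4·Σ_{j≠i} q_j = 0.
By symmetry each firm produces the same amount; substituting Σ_{j≠i} q_j = 3q_i yields q_i = 232/20 = 58/5.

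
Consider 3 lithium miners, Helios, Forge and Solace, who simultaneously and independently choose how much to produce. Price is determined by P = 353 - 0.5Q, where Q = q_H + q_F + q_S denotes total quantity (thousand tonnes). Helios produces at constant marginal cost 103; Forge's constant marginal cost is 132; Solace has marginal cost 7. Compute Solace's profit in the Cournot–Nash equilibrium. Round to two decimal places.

Helios's profit: π_H = (353 - 0.5Q)q_H - (103q_H). Setting ∂π_H/∂q_H = 0: 250 - q_H - (1/2)(q_F + q_S) = 0.
Forge's first-order condition: 221 - q_F - (1/2)(q_H + q_S) = 0.
Solace's first-order condition: 346 - q_S - (1/2)(q_H + q_F) = 0.
Adding the 3 first-order conditions: 817 − 2Q = 0, so Q = 817/2.
Back-substituting: q_H = (250 − 817/4)/(1/2) = 183/2, q_F = (221 − 817/4)/(1/2) = 67/2, q_S = (346 − 817/4)/(1/2) = 567/2.
Price P = 353 - (1/2)·(817/2) = 595/4.
Solace's profit: (595/4 - 7)·(567/2) = 40186.1250.

40186.13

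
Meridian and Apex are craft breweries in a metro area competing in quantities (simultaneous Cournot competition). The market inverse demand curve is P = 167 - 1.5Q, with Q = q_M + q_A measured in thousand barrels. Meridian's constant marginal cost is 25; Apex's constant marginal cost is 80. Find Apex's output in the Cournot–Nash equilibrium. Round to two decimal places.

7.11

Meridian's profit: π_M = (167 - 1.5Q)q_M - (25q_M). Setting ∂π_M/∂q_M = 0: 142 - 3q_M - (3/2)(q_A) = 0.
Apex's profit: π_A = (167 - 1.5Q)q_A - (80q_A). Setting ∂π_A/∂q_A = 0: 87 - 3q_A - (3/2)(q_M) = 0.
Rearranging gives the reaction functions q_M = (142 - (3/2)q_A)/3 and q_A = (87 - (3/2)q_M)/3.
Solving the pair: q_M = 394/9, q_A = 64/9.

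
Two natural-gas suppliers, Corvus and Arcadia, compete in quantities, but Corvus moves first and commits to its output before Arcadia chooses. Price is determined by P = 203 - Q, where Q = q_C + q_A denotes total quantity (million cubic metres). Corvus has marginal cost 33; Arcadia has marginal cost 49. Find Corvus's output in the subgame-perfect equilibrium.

The follower Arcadia best-responds to any q_C: π_A = (203 - Q)q_A - 49q_A.
∂π_A/∂q_A = 154 - q_C - 2q_A = 0 gives the reaction function q_A = (154 - q_C)/2.
Corvus substitutes q_A(q_C) into its own profit: π_C = q_C(203 - q_C - (154 - q_C)/2) - 33q_C = (126 - (1/2)q_C)q_C - 33q_C.
The leader's first-order condition 93 - q_C = 0 yields q_C = 93.
Then q_A = (154 - 93)/2 = 61/2.

93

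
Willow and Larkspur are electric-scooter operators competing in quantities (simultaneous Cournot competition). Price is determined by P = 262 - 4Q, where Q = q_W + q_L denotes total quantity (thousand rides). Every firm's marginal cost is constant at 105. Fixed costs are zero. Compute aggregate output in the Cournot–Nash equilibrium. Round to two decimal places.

26.17

Each firm earns π_i = (262 - 4Q)q_i - 105q_i.
First-order condition (treating rivals' output as given): 157 - 8q_i - 4q_j = 0.
By symmetry each firm produces the same amount; substituting q_j = q_i yields q_i = 157/12.
Total output Q = 157/12 + 157/12 = 157/6.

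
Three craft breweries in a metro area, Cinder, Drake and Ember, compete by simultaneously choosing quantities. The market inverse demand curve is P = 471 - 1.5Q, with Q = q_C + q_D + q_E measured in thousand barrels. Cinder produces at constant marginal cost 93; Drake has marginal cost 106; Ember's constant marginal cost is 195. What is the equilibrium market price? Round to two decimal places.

Cinder's profit: π_C = (471 - 1.5Q)q_C - (93q_C). Setting ∂π_C/∂q_C = 0: 378 - 3q_C - (3/2)(q_D + q_E) = 0.
Drake's profit: π_D = (471 - 1.5Q)q_D - (106q_D). Setting ∂π_D/∂q_D = 0: 365 - 3q_D - (3/2)(q_C + q_E) = 0.
Ember's first-order condition: 276 - 3q_E - (3/2)(q_C + q_D) = 0.
Adding the 3 first-order conditions: 1019 − 6Q = 0, so Q = 1019/6.
Back-substituting: q_C = (378 − 1019/4)/(3/2) = 493/6, q_D = (365 − 1019/4)/(3/2) = 147/2, q_E = (276 − 1019/4)/(3/2) = 85/6.
Total output Q = 1019/6, so price P = 471 - (3/2)·(1019/6) = 865/4.

216.25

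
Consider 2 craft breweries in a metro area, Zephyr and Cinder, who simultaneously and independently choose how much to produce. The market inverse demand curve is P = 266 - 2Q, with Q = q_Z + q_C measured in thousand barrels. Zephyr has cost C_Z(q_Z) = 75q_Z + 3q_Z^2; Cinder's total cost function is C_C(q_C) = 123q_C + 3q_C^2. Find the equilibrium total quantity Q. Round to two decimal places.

27.83

Zephyr's profit: π_Z = (266 - 2Q)q_Z - (75q_Z + 3q_Z²). Setting ∂π_Z/∂q_Z = 0: 191 - 10q_Z - 2(q_C) = 0.
Cinder's profit: π_C = (266 - 2Q)q_C - (123q_C + 3q_C²). Setting ∂π_C/∂q_C = 0: 143 - 10q_C - 2(q_Z) = 0.
Best responses: q_Z = (191 - 2q_C)/10, q_C = (143 - 2q_Z)/10.
Solving the pair: q_Z = 203/12, q_C = 131/12.
Total output Q = 203/12 + 131/12 = 167/6.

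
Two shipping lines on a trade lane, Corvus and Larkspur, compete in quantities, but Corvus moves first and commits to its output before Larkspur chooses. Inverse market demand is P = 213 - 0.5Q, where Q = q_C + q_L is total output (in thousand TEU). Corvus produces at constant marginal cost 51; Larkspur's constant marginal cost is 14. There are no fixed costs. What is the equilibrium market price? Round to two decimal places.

The follower Larkspur best-responds to any q_C: π_L = (213 - 0.5Q)q_L - 14q_L.
∂π_L/∂q_L = 199 - (1/2)q_C - q_L = 0 gives the reaction function q_L = (199 - (1/2)q_C).
The leader anticipates this reaction. Substituting into P = 213 - 0.5Q gives P = 227/2 - (1/4)q_C, so π_C = (227/2 - (1/4)q_C)q_C - 51q_C.
The leader's first-order condition 125/2 - (1/2)q_C = 0 yields q_C = 125.
Then q_L = (199 - (1/2)·125) = 273/2.
Total output Q = 523/2, so price P = 213 - (1/2)·(523/2) = 329/4.

82.25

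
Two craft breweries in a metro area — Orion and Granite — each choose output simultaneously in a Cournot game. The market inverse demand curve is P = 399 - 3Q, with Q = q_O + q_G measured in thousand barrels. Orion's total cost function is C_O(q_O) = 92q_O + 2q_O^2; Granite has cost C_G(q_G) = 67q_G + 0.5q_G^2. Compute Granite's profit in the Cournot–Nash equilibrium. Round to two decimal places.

5413.38

Orion's profit: π_O = (399 - 3Q)q_O - (92q_O + 2q_O²). Setting ∂π_O/∂q_O = 0: 307 - 10q_O - 3(q_G) = 0.
Granite's profit: π_G = (399 - 3Q)q_G - (67q_G + (1/2)q_G²). Setting ∂π_G/∂q_G = 0: 332 - 7q_G - 3(q_O) = 0.
So q_O = (307 - 3q_G)/10 and q_G = (332 - 3q_O)/7.
Substituting one into the other gives q_O = 1153/61 and q_G = 39.3279.
Price P = 399 - 3·58.2295 = 224.3115.
Granite's profit: 224.3115·39.3279 - 67·39.3279 - (1/2)·39.3279² = 5413.3844.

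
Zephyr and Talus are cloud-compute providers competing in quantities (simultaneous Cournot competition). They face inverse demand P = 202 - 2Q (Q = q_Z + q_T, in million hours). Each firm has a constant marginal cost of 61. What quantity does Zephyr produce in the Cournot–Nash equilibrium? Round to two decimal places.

Each firm earns π_i = (202 - 2Q)q_i - 61q_i.
Setting ∂π_i/∂q_i = 0 with rivals' quantities fixed: 141 - 4q_i - 2q_j = 0.
By symmetry each firm produces the same amount; substituting q_j = q_i yields q_i = 141/6 = 47/2.

23.50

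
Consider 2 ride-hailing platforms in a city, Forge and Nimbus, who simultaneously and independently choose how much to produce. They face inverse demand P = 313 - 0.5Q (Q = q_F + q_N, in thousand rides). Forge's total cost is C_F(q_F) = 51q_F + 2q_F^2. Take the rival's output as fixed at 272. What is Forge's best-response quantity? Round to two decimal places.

25.20

With the rival's output fixed at 272, Forge's profit is π_F = (313 - (1/2)·272 - (1/2)q_F)q_F - (51q_F + 2q_F²) = (177 - (1/2)q_F)q_F - (51q_F + 2q_F²).
∂π_F/∂q_F = 126 - 5q_F = 0, so q_F = 126/5.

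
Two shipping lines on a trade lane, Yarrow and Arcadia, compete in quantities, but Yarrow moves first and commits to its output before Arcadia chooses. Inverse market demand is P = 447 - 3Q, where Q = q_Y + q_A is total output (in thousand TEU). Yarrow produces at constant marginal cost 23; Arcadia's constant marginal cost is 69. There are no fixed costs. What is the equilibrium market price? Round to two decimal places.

140.50

The follower Arcadia best-responds to any q_Y: π_A = (447 - 3Q)q_A - 69q_A.
Setting the follower's marginal profit to zero, 378 - 3q_Y - 6q_A = 0, i.e. q_A = (378 - 3q_Y)/6.
Yarrow substitutes q_A(q_Y) into its own profit: π_Y = q_Y(447 - 3q_Y - (378 - 3q_Y)/2) - 23q_Y = (258 - (3/2)q_Y)q_Y - 23q_Y.
The leader's first-order condition 235 - 3q_Y = 0 yields q_Y = 235/3.
Then q_A = (378 - 3·(235/3))/6 = 143/6.
Total output Q = 613/6, so price P = 447 - 3·(613/6) = 281/2.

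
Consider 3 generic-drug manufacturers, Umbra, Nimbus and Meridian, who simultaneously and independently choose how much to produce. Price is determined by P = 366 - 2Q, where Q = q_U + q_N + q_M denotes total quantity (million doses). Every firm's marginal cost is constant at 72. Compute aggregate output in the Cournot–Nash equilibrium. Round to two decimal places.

Each firm earns π_i = (366 - 2Q)q_i - 72q_i.
First-order condition (treating rivals' output as given): 294 - 4q_i - 2·Σ_{j≠i} q_j = 0.
By symmetry each firm produces the same amount; substituting Σ_{j≠i} q_j = 2q_i yields q_i = 294/8 = 147/4.
Total output Q = 147/4 + 147/4 + 147/4 = 441/4.

110.25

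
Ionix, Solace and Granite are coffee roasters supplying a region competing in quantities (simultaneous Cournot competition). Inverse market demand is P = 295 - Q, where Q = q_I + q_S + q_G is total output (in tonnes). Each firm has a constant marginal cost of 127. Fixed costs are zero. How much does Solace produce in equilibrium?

42

A representative firm's profit is π_i = q_i(295 - Q) - 127q_i.
Setting ∂π_i/∂q_i = 0 with rivals' quantities fixed: 168 - 2q_i - Σ_{j≠i} q_j = 0.
With identical firms every q_j equals q_i, so Σ_{j≠i} q_j = 2q_i and 168 = 4q_i, giving q_i = 42.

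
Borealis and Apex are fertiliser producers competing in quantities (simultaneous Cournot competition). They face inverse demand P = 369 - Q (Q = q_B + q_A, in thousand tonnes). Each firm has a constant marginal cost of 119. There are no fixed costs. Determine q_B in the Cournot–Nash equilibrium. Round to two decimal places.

83.33

Each firm earns π_i = (369 - Q)q_i - 119q_i.
Setting ∂π_i/∂q_i = 0 with rivals' quantities fixed: 250 - 2q_i - q_j = 0.
With identical firms every q_j equals q_i, so q_j = q_i and 250 = 3q_i, giving q_i = 250/3.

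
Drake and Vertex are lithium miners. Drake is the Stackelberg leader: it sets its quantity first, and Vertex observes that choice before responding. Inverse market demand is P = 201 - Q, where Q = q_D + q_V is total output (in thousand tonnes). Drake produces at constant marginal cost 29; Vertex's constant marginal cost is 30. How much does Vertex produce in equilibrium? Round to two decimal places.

Solve by backward induction. Given q_D, the follower Vertex maximises π_V = (201 - q_D - q_V)q_V - 30q_V.
Setting the follower's marginal profit to zero, 171 - q_D - 2q_V = 0, i.e. q_V = (171 - q_D)/2.
The leader anticipates this reaction. Substituting into P = 201 - Q gives P = 231/2 - (1/2)q_D, so π_D = (231/2 - (1/2)q_D)q_D - 29q_D.
Leader FOC: 173/2 - q_D = 0, so q_D = 173/2.
Then q_V = (171 - 173/2)/2 = 169/4.

42.25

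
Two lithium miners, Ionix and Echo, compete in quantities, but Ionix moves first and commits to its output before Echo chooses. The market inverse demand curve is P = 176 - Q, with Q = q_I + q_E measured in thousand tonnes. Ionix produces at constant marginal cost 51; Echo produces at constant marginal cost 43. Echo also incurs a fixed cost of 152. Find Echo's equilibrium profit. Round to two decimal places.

Solve by backward induction. Given q_I, the follower Echo maximises π_E = (176 - q_I - q_E)q_E - 43q_E.
∂π_E/∂q_E = 133 - q_I - 2q_E = 0 gives the reaction function q_E = (133 - q_I)/2.
Ionix substitutes q_E(q_I) into its own profit: π_I = q_I(176 - q_I - (133 - q_I)/2) - 51q_I = (219/2 - (1/2)q_I)q_I - 51q_I.
Maximising: ∂π_I/∂q_I = 117/2 - q_I = 0, giving q_I = 117/2.
Then q_E = (133 - 117/2)/2 = 149/4.
Price P = 176 - 383/4 = 321/4.
Echo's profit: (321/4 - 43)·(149/4) - 152 = 1235.5625.

1235.56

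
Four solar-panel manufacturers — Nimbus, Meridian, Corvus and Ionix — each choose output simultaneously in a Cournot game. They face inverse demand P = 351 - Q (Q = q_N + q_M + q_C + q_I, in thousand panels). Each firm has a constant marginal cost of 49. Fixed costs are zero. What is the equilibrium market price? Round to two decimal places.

109.40

A representative firm's profit is π_i = q_i(351 - Q) - 49q_i.
First-order condition (treating rivals' output as given): 302 - 2q_i - Σ_{j≠i} q_j = 0.
By symmetry each firm produces the same amount; substituting Σ_{j≠i} q_j = 3q_i yields q_i = 302/5.
Total output Q = 1208/5, so price P = 351 - 1208/5 = 547/5.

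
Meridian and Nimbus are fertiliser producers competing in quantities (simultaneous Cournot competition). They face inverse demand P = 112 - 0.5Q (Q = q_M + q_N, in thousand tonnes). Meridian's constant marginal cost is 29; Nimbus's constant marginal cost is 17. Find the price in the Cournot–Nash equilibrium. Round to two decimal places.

Meridian's profit: π_M = (112 - 0.5Q)q_M - (29q_M). Setting ∂π_M/∂q_M = 0: 83 - q_M - (1/2)(q_N) = 0.
Nimbus's profit: π_N = (112 - 0.5Q)q_N - (17q_N). Setting ∂π_N/∂q_N = 0: 95 - q_N - (1/2)(q_M) = 0.
Best responses: q_M = (83 - (1/2)q_N), q_N = (95 - (1/2)q_M).
Solving the pair: q_M = 142/3, q_N = 214/3.
Total output Q = 356/3, so price P = 112 - (1/2)·(356/3) = 158/3.

52.67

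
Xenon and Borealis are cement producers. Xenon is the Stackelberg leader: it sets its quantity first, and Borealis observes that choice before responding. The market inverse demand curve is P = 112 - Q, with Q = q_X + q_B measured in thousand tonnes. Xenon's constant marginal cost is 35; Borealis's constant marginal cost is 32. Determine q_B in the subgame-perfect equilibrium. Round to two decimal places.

21.50

Solve by backward induction. Given q_X, the follower Borealis maximises π_B = (112 - q_X - q_B)q_B - 32q_B.
Setting the follower's marginal profit to zero, 80 - q_X - 2q_B = 0, i.e. q_B = (80 - q_X)/2.
Xenon substitutes q_B(q_X) into its own profit: π_X = q_X(112 - q_X - (80 - q_X)/2) - 35q_X = (72 - (1/2)q_X)q_X - 35q_X.
Maximising: ∂π_X/∂q_X = 37 - q_X = 0, giving q_X = 37.
Then q_B = (80 - 37)/2 = 43/2.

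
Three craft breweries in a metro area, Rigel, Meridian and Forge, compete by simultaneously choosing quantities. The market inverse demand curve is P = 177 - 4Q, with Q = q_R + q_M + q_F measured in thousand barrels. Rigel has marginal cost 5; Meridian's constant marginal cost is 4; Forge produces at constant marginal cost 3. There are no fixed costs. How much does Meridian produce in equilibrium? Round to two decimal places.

10.81

Rigel's profit: π_R = (177 - 4Q)q_R - (5q_R). Setting ∂π_R/∂q_R = 0: 172 - 8q_R - 4(q_M + q_F) = 0.
Meridian's profit: π_M = (177 - 4Q)q_M - (4q_M). Setting ∂π_M/∂q_M = 0: 173 - 8q_M - 4(q_R + q_F) = 0.
Forge's profit: π_F = (177 - 4Q)q_F - (3q_F). Setting ∂π_F/∂q_F = 0: 174 - 8q_F - 4(q_R + q_M) = 0.
Summing all 3 equations gives 519 − 16Q = 0, hence Q = 519/16.
Back-substituting: q_R = (172 − 519/4)/4 = 169/16, q_M = (173 − 519/4)/4 = 173/16, q_F = (174 − 519/4)/4 = 177/16.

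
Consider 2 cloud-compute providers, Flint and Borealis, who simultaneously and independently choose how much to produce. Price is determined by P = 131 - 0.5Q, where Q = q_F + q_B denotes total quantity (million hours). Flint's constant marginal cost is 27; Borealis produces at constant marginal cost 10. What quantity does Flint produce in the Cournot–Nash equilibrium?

58

Flint's profit: π_F = (131 - 0.5Q)q_F - (27q_F). Setting ∂π_F/∂q_F = 0: 104 - q_F - (1/2)(q_B) = 0.
Borealis's first-order condition: 121 - q_B - (1/2)(q_F) = 0.
So q_F = (104 - (1/2)q_B) and q_B = (121 - (1/2)q_F).
Substituting one into the other gives q_F = 58 and q_B = 92.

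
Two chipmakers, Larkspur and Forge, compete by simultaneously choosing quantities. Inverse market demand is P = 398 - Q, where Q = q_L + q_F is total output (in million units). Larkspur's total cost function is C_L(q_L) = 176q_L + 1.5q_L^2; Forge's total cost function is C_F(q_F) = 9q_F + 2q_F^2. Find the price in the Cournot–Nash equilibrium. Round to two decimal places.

Larkspur's profit: π_L = (398 - Q)q_L - (176q_L + (3/2)q_L²). Setting ∂π_L/∂q_L = 0: 222 - 5q_L - (q_F) = 0.
Forge's profit: π_F = (398 - Q)q_F - (9q_F + 2q_F²). Setting ∂π_F/∂q_F = 0: 389 - 6q_F - (q_L) = 0.
Rearranging gives the reaction functions q_L = (222 - q_F)/5 and q_F = (389 - q_L)/6.
Substituting one into the other gives q_L = 943/29 and q_F = 1723/29.
Total output Q = 91.9310, so price P = 398 - 91.9310 = 306.0690.

306.07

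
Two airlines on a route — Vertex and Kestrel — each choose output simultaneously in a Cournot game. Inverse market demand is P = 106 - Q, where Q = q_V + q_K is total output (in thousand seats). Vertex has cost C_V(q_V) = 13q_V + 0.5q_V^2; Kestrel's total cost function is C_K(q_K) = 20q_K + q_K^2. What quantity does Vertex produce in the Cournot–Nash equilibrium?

Vertex's profit: π_V = (106 - Q)q_V - (13q_V + (1/2)q_V²). Setting ∂π_V/∂q_V = 0: 93 - 3q_V - (q_K) = 0.
Kestrel's profit: π_K = (106 - Q)q_K - (20q_K + q_K²). Setting ∂π_K/∂q_K = 0: 86 - 4q_K - (q_V) = 0.
Best responses: q_V = (93 - q_K)/3, q_K = (86 - q_V)/4.
Substituting one into the other gives q_V = 26 and q_K = 15.

26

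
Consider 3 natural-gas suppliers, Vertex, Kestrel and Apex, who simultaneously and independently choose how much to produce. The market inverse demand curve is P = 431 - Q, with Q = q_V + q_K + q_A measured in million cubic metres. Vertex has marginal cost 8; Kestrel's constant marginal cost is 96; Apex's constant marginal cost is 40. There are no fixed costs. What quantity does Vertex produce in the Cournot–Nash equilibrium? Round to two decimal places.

Vertex's profit: π_V = (431 - Q)q_V - (8q_V). Setting ∂π_V/∂q_V = 0: 423 - 2q_V - (q_K + q_A) = 0.
Kestrel's profit: π_K = (431 - Q)q_K - (96q_K). Setting ∂π_K/∂q_K = 0: 335 - 2q_K - (q_V + q_A) = 0.
Apex's profit: π_A = (431 - Q)q_A - (40q_A). Setting ∂π_A/∂q_A = 0: 391 - 2q_A - (q_V + q_K) = 0.
Adding the 3 first-order conditions: 1149 − 4Q = 0, so Q = 1149/4.
Back-substituting: q_V = (423 − 1149/4) = 543/4, q_K = (335 − 1149/4) = 191/4, q_A = (391 − 1149/4) = 415/4.

135.75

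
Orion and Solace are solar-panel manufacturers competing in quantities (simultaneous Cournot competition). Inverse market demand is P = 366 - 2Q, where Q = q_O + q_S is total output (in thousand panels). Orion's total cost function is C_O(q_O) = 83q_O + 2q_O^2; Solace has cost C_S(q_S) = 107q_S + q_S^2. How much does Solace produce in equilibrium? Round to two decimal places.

Orion's profit: π_O = (366 - 2Q)q_O - (83q_O + 2q_O²). Setting ∂π_O/∂q_O = 0: 283 - 8q_O - 2(q_S) = 0.
Solace's first-order condition: 259 - 6q_S - 2(q_O) = 0.
Best responses: q_O = (283 - 2q_S)/8, q_S = (259 - 2q_O)/6.
Solving the pair: q_O = 295/11, q_S = 753/22.

34.23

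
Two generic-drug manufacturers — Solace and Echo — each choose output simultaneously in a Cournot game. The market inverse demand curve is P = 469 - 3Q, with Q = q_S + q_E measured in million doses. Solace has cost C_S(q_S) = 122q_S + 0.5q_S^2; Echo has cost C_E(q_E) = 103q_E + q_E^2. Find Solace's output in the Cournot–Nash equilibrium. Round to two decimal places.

Solace's profit: π_S = (469 - 3Q)q_S - (122q_S + (1/2)q_S²). Setting ∂π_S/∂q_S = 0: 347 - 7q_S - 3(q_E) = 0.
Echo's profit: π_E = (469 - 3Q)q_E - (103q_E + q_E²). Setting ∂π_E/∂q_E = 0: 366 - 8q_E - 3(q_S) = 0.
Rearranging gives the reaction functions q_S = (347 - 3q_E)/7 and q_E = (366 - 3q_S)/8.
Substituting one into the other gives q_S = 1678/47 and q_E = 1521/47.

35.70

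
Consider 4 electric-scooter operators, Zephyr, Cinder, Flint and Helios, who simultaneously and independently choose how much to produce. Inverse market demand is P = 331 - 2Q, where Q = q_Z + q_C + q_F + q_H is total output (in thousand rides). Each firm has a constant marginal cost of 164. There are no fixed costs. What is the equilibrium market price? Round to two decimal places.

Each firm earns π_i = (331 - 2Q)q_i - 164q_i.
Setting ∂π_i/∂q_i = 0 with rivals' quantities fixed: 167 - 4q_i - 2·Σ_{j≠i} q_j = 0.
By symmetry each firm produces the same amount; substituting Σ_{j≠i} q_j = 3q_i yields q_i = 167/10.
Total output Q = 334/5, so price P = 331 - 2·(334/5) = 987/5.

197.40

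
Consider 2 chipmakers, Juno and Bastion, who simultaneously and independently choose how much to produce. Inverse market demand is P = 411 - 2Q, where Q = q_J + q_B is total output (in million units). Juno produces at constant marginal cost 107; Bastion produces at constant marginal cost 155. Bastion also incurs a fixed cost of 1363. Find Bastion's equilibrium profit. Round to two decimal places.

Juno's profit: π_J = (411 - 2Q)q_J - (107q_J). Setting ∂π_J/∂q_J = 0: 304 - 4q_J - 2(q_B) = 0.
Bastion's first-order condition: 256 - 4q_B - 2(q_J) = 0.
So q_J = (304 - 2q_B)/4 and q_B = (256 - 2q_J)/4.
Substituting one into the other gives q_J = 176/3 and q_B = 104/3.
Price P = 411 - 2·(280/3) = 673/3.
Bastion's profit: (673/3 - 155)·(104/3) - 1363 = 1040.5556.

1040.56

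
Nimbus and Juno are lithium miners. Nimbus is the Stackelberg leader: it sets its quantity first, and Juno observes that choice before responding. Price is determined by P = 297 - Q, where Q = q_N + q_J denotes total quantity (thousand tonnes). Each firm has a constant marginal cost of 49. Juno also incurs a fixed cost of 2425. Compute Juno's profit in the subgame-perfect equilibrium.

1419

The follower Juno best-responds to any q_N: π_J = (297 - Q)q_J - 49q_J.
Follower FOC: 248 - q_N - 2q_J = 0, so q_J(q_N) = (248 - q_N)/2.
Nimbus substitutes q_J(q_N) into its own profit: π_N = q_N(297 - q_N - (248 - q_N)/2) - 49q_N = (173 - (1/2)q_N)q_N - 49q_N.
Maximising: ∂π_N/∂q_N = 124 - q_N = 0, giving q_N = 124.
Then q_J = (248 - 124)/2 = 62.
Price P = 297 - 186 = 111.
Juno's profit: (111 - 49)·62 - 2425 = 1419.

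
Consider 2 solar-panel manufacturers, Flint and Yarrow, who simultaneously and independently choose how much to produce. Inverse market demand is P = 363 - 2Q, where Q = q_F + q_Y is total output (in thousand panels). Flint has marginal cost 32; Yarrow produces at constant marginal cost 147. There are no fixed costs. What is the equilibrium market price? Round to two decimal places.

Flint's profit: π_F = (363 - 2Q)q_F - (32q_F). Setting ∂π_F/∂q_F = 0: 331 - 4q_F - 2(q_Y) = 0.
Yarrow's profit: π_Y = (363 - 2Q)q_Y - (147q_Y). Setting ∂π_Y/∂q_Y = 0: 216 - 4q_Y - 2(q_F) = 0.
Rearranging gives the reaction functions q_F = (331 - 2q_Y)/4 and q_Y = (216 - 2q_F)/4.
Substituting one into the other gives q_F = 223/3 and q_Y = 101/6.
Total output Q = 547/6, so price P = 363 - 2·(547/6) = 542/3.

180.67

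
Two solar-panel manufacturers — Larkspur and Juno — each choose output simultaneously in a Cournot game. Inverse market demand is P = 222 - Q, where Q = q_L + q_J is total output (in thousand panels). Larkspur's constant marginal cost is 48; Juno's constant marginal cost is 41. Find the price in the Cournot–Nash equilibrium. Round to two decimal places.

103.67

Larkspur's profit: π_L = (222 - Q)q_L - (48q_L). Setting ∂π_L/∂q_L = 0: 174 - 2q_L - (q_J) = 0.
Juno's first-order condition: 181 - 2q_J - (q_L) = 0.
Best responses: q_L = (174 - q_J)/2, q_J = (181 - q_L)/2.
Solving the pair: q_L = 167/3, q_J = 188/3.
Total output Q = 355/3, so price P = 222 - 355/3 = 311/3.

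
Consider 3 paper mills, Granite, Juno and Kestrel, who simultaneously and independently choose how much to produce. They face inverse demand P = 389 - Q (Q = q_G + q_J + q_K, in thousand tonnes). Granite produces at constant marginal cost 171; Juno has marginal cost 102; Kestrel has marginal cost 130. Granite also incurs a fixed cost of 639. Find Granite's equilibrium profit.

90

Granite's profit: π_G = (389 - Q)q_G - (171q_G). Setting ∂π_G/∂q_G = 0: 218 - 2q_G - (q_J + q_K) = 0.
Juno's profit: π_J = (389 - Q)q_J - (102q_J). Setting ∂π_J/∂q_J = 0: 287 - 2q_J - (q_G + q_K) = 0.
Kestrel's first-order condition: 259 - 2q_K - (q_G + q_J) = 0.
Adding the 3 first-order conditions: 764 − 4Q = 0, so Q = 191.
Back-substituting: q_G = (218 − 191) = 27, q_J = (287 − 191) = 96, q_K = (259 − 191) = 68.
Price P = 389 - 191 = 198.
Granite's profit: (198 - 171)·27 - 639 = 90.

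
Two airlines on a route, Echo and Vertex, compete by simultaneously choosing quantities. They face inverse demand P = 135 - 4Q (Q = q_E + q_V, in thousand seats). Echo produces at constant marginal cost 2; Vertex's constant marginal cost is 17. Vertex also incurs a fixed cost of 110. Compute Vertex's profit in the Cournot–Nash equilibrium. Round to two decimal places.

184.69

Echo's profit: π_E = (135 - 4Q)q_E - (2q_E). Setting ∂π_E/∂q_E = 0: 133 - 8q_E - 4(q_V) = 0.
Vertex's profit: π_V = (135 - 4Q)q_V - (17q_V). Setting ∂π_V/∂q_V = 0: 118 - 8q_V - 4(q_E) = 0.
Rearranging gives the reaction functions q_E = (133 - 4q_V)/8 and q_V = (118 - 4q_E)/8.
Solving the pair: q_E = 37/3, q_V = 103/12.
Price P = 135 - 4·(251/12) = 154/3.
Vertex's profit: (154/3 - 17)·(103/12) - 110 = 184.6944.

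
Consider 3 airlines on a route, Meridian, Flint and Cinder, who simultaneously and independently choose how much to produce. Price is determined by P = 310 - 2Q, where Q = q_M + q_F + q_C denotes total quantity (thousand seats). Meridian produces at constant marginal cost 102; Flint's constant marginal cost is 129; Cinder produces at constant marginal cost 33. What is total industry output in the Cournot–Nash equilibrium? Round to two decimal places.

83.25

Meridian's profit: π_M = (310 - 2Q)q_M - (102q_M). Setting ∂π_M/∂q_M = 0: 208 - 4q_M - 2(q_F + q_C) = 0.
Flint's profit: π_F = (310 - 2Q)q_F - (129q_F). Setting ∂π_F/∂q_F = 0: 181 - 4q_F - 2(q_M + q_C) = 0.
Cinder's profit: π_C = (310 - 2Q)q_C - (33q_C). Setting ∂π_C/∂q_C = 0: 277 - 4q_C - 2(q_M + q_F) = 0.
Adding the 3 first-order conditions: 666 − 8Q = 0, so Q = 333/4.
Back-substituting: q_M = (208 − 333/2)/2 = 83/4, q_F = (181 − 333/2)/2 = 29/4, q_C = (277 − 333/2)/2 = 221/4.
Total output Q = 83/4 + 29/4 + 221/4 = 333/4.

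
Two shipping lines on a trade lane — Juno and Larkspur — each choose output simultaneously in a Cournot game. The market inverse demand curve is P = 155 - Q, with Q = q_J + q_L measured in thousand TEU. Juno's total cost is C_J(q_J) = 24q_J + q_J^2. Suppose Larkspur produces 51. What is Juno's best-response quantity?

20

With the rival's output fixed at 51, Juno's profit is π_J = (155 - 51 - q_J)q_J - (24q_J + q_J²) = (104 - q_J)q_J - (24q_J + q_J²).
∂π_J/∂q_J = 80 - 4q_J = 0, so q_J = 20.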